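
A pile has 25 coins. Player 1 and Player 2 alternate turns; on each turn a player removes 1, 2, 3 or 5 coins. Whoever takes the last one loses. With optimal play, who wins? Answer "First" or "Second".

i:   0  1  2  3  4  5  6  7  8  9 10 11 12 13 14 15 16 17 18 19 20 21 22 23 24 25
     W  L  W  W  W  L  W  W  W  L  W  W  W  L  W  W  W  L  W  W  W  L  W  W  W  L
Position 25 is L, so the second player wins.

Second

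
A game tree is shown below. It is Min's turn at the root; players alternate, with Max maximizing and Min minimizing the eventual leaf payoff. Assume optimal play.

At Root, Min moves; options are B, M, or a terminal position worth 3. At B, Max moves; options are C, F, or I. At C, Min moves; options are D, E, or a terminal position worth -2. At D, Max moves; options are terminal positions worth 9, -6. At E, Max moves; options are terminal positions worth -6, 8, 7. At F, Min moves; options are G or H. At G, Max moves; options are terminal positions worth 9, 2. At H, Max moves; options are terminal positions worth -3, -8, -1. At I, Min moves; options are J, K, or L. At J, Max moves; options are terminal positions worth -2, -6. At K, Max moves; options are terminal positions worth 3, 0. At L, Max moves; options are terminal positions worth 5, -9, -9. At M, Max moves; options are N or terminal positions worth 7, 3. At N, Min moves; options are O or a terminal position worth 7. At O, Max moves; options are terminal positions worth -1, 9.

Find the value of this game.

D (Max): max(9, -6) = 9
E (Max): max(-6, 8, 7) = 8
C (Min): min(9, 8, -2) = -2
G (Max): max(9, 2) = 9
H (Max): max(-3, -8, -1) = -1
F (Min): min(9, -1) = -1
J (Max): max(-2, -6) = -2
K (Max): max(3, 0) = 3
L (Max): max(5, -9, -9) = 5
I (Min): min(-2, 3, 5) = -2
B (Max): max(-2, -1, -2) = -1
O (Max): max(-1, 9) = 9
N (Min): min(9, 7) = 7
M (Max): max(7, 7, 3) = 7
Root (Min): min(-1, 7, 3) = -1

-1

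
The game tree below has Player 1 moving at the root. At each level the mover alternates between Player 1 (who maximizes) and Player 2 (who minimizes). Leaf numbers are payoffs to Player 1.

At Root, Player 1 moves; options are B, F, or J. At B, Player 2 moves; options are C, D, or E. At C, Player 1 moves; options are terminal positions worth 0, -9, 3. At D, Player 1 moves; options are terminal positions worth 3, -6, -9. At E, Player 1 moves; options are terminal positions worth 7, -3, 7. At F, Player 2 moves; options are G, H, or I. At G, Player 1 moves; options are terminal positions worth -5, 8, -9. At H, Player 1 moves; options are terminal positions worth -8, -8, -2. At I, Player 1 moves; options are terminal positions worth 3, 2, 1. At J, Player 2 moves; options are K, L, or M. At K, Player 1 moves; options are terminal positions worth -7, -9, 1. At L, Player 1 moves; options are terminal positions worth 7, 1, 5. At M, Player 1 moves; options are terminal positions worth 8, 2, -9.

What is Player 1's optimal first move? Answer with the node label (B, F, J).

B

C (Player 1): max(0, -9, 3) = 3
D (Player 1): max(3, -6, -9) = 3
E (Player 1): max(7, -3, 7) = 7
B (Player 2): min(3, 3, 7) = 3
G (Player 1): max(-5, 8, -9) = 8
H (Player 1): max(-8, -8, -2) = -2
I (Player 1): max(3, 2, 1) = 3
F (Player 2): min(8, -2, 3) = -2
K (Player 1): max(-7, -9, 1) = 1
L (Player 1): max(7, 1, 5) = 7
M (Player 1): max(8, 2, -9) = 8
J (Player 2): min(1, 7, 8) = 1
Root (Player 1): max(3, -2, 1) = 3
Player 1 picks the child with the highest value: B (value 3).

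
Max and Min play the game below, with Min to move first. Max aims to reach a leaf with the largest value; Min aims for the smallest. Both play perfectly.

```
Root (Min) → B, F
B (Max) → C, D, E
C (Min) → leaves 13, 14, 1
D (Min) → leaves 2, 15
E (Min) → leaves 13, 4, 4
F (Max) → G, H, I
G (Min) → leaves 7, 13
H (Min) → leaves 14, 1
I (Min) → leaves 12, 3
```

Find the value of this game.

4

C (Min): min(13, 14, 1) = 1
D (Min): min(2, 15) = 2
E (Min): min(13, 4, 4) = 4
B (Max): max(1, 2, 4) = 4
G (Min): min(7, 13) = 7
H (Min): min(14, 1) = 1
I (Min): min(12, 3) = 3
F (Max): max(7, 1, 3) = 7
Root (Min): min(4, 7) = 4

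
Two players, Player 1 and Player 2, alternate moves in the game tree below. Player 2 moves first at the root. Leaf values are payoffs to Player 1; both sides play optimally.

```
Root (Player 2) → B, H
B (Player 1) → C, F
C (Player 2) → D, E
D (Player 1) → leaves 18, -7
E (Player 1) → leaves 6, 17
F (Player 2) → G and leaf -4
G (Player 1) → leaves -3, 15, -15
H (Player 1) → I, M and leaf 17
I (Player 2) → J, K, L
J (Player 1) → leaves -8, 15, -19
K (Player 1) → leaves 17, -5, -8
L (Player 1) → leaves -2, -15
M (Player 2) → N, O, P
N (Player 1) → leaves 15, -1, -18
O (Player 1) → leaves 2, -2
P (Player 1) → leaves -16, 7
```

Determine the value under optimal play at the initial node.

17

D (Player 1): max(18, -7) = 18
E (Player 1): max(6, 17) = 17
C (Player 2): min(18, 17) = 17
G (Player 1): max(-3, 15, -15) = 15
F (Player 2): min(15, -4) = -4
B (Player 1): max(17, -4) = 17
J (Player 1): max(-8, 15, -19) = 15
K (Player 1): max(17, -5, -8) = 17
L (Player 1): max(-2, -15) = -2
I (Player 2): min(15, 17, -2) = -2
N (Player 1): max(15, -1, -18) = 15
O (Player 1): max(2, -2) = 2
P (Player 1): max(-16, 7) = 7
M (Player 2): min(15, 2, 7) = 2
H (Player 1): max(-2, 2, 17) = 17
Root (Player 2): min(17, 17) = 17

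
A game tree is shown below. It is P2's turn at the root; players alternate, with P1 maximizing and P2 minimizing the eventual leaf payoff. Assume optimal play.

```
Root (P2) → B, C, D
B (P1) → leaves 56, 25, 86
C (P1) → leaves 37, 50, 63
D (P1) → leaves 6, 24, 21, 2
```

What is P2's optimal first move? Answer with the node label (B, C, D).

D

B (P1): max(56, 25, 86) = 86
C (P1): max(37, 50, 63) = 63
D (P1): max(6, 24, 21, 2) = 24
Root (P2): min(86, 63, 24) = 24
P2 picks the child with the lowest value: D (value 24).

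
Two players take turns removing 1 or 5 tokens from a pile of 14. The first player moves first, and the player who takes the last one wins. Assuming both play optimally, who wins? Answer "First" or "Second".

Second

i:   0  1  2  3  4  5  6  7  8  9 10 11 12 13 14
     L  W  L  W  L  W  L  W  L  W  L  W  L  W  L
Position 14 is L, so the second player wins.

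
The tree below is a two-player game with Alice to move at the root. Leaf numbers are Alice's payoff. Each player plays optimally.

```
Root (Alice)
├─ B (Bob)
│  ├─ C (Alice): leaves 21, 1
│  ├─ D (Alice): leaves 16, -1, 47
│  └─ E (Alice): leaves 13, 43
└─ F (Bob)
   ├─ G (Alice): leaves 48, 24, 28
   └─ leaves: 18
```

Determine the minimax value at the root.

21

C (Alice): max(21, 1) = 21
D (Alice): max(16, -1, 47) = 47
E (Alice): max(13, 43) = 43
B (Bob): min(21, 47, 43) = 21
G (Alice): max(48, 24, 28) = 48
F (Bob): min(48, 18) = 18
Root (Alice): max(21, 18) = 21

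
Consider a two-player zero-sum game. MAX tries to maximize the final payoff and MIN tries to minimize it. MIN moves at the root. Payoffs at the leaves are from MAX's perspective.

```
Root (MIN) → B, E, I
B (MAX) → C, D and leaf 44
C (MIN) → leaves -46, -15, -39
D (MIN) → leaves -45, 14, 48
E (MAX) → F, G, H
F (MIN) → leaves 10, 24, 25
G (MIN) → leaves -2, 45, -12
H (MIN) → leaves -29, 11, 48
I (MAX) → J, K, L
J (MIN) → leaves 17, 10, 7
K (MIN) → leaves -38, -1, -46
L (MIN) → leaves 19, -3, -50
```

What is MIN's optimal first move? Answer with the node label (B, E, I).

C (MIN): min(-46, -15, -39) = -46
D (MIN): min(-45, 14, 48) = -45
B (MAX): max(-46, -45, 44) = 44
F (MIN): min(10, 24, 25) = 10
G (MIN): min(-2, 45, -12) = -12
H (MIN): min(-29, 11, 48) = -29
E (MAX): max(10, -12, -29) = 10
J (MIN): min(17, 10, 7) = 7
K (MIN): min(-38, -1, -46) = -46
L (MIN): min(19, -3, -50) = -50
I (MAX): max(7, -46, -50) = 7
Root (MIN): min(44, 10, 7) = 7
MIN picks the child with the lowest value: I (value 7).

I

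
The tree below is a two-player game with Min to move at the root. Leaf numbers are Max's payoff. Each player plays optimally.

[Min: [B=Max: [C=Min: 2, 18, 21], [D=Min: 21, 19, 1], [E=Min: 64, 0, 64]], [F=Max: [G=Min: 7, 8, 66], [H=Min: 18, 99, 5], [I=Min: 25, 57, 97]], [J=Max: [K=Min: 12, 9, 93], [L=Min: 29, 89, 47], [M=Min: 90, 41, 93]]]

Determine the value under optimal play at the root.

C (Min): min(2, 18, 21) = 2
D (Min): min(21, 19, 1) = 1
E (Min): min(64, 0, 64) = 0
B (Max): max(2, 1, 0) = 2
G (Min): min(7, 8, 66) = 7
H (Min): min(18, 99, 5) = 5
I (Min): min(25, 57, 97) = 25
F (Max): max(7, 5, 25) = 25
K (Min): min(12, 9, 93) = 9
L (Min): min(29, 89, 47) = 29
M (Min): min(90, 41, 93) = 41
J (Max): max(9, 29, 41) = 41
Root (Min): min(2, 25, 41) = 2

2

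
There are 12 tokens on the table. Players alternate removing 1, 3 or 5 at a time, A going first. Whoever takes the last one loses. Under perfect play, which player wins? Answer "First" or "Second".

i:   0  1  2  3  4  5  6  7  8  9 10 11 12
     W  L  W  L  W  L  W  L  W  L  W  L  W
Position 12 is W, so the first player wins.

First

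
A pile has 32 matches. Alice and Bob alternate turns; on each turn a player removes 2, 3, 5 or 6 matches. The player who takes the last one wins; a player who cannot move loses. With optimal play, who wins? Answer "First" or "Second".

Positions where the player to move wins (W) vs loses (L):
i:   0  1  2  3  4  5  6  7  8  9 10 11 12 13 14 15 16 17 18 19 20 21 22 23 24 25 26 27 28 29 30 31 32
     L  L  W  W  W  W  W  W  L  L  W  W  W  W  W  W  L  L  W  W  W  W  W  W  L  L  W  W  W  W  W  W  L
Position 32 is L, so the second player wins.

Second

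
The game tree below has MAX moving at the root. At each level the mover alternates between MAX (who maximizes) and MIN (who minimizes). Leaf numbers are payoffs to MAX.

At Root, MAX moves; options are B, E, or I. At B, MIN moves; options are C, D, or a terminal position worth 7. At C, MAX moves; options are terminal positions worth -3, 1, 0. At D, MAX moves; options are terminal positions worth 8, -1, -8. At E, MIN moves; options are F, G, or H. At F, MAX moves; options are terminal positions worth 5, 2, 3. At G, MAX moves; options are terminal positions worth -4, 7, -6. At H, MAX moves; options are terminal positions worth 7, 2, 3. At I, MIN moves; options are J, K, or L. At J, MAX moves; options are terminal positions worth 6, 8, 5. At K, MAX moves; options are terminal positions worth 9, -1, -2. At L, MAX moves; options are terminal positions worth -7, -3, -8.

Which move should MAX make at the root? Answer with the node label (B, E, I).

E

C (MAX): max(-3, 1, 0) = 1
D (MAX): max(8, -1, -8) = 8
B (MIN): min(1, 8, 7) = 1
F (MAX): max(5, 2, 3) = 5
G (MAX): max(-4, 7, -6) = 7
H (MAX): max(7, 2, 3) = 7
E (MIN): min(5, 7, 7) = 5
J (MAX): max(6, 8, 5) = 8
K (MAX): max(9, -1, -2) = 9
L (MAX): max(-7, -3, -8) = -3
I (MIN): min(8, 9, -3) = -3
Root (MAX): max(1, 5, -3) = 5
MAX picks the child with the highest value: E (value 5).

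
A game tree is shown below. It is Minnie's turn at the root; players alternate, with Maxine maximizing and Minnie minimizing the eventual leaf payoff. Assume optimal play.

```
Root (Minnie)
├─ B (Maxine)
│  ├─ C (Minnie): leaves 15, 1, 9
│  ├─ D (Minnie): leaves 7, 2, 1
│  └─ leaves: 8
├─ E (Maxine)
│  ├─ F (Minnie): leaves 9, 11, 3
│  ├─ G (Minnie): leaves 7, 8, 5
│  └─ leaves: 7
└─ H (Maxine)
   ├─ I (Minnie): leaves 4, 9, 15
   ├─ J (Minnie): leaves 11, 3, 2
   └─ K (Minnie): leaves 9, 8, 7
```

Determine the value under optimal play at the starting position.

C (Minnie): min(15, 1, 9) = 1
D (Minnie): min(7, 2, 1) = 1
B (Maxine): max(1, 1, 8) = 8
F (Minnie): min(9, 11, 3) = 3
G (Minnie): min(7, 8, 5) = 5
E (Maxine): max(3, 5, 7) = 7
I (Minnie): min(4, 9, 15) = 4
J (Minnie): min(11, 3, 2) = 2
K (Minnie): min(9, 8, 7) = 7
H (Maxine): max(4, 2, 7) = 7
Root (Minnie): min(8, 7, 7) = 7

7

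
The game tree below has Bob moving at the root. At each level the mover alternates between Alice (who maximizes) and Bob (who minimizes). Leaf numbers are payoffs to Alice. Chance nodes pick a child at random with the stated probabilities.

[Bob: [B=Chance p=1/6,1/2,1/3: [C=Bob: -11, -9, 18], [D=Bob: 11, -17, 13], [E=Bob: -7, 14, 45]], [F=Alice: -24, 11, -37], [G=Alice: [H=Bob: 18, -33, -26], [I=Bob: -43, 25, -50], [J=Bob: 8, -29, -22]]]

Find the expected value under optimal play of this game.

C (Bob): min(-11, -9, 18) = -11
D (Bob): min(11, -17, 13) = -17
E (Bob): min(-7, 14, 45) = -7
B (Chance): 1/6·-11 + 1/2·-17 + 1/3·-7 = -12.67
F (Alice): max(-24, 11, -37) = 11
H (Bob): min(18, -33, -26) = -33
I (Bob): min(-43, 25, -50) = -50
J (Bob): min(8, -29, -22) = -29
G (Alice): max(-33, -50, -29) = -29
Root (Bob): min(-12.67, 11, -29) = -29

-29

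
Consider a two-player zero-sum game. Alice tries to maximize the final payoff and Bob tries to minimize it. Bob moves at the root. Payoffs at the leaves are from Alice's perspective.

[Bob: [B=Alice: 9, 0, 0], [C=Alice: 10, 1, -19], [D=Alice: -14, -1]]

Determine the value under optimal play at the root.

B (Alice): max(9, 0, 0) = 9
C (Alice): max(10, 1, -19) = 10
D (Alice): max(-14, -1) = -1
Root (Bob): min(9, 10, -1) = -1

-1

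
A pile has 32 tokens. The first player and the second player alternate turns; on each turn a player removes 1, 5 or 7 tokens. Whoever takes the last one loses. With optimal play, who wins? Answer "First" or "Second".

W/L table (W = player to move can force a win):
i:   0  1  2  3  4  5  6  7  8  9 10 11 12 13 14 15 16 17 18 19 20 21 22 23 24 25 26 27 28 29 30 31 32
     W  L  W  L  W  L  W  L  W  L  W  L  W  L  W  L  W  L  W  L  W  L  W  L  W  L  W  L  W  L  W  L  W
Position 32 is W, so the first player wins.

First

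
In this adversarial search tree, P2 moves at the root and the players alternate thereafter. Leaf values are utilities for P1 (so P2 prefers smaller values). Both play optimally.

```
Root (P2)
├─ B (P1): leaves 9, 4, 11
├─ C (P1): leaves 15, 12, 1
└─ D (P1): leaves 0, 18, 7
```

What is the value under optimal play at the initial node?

B (P1): max(9, 4, 11) = 11
C (P1): max(15, 12, 1) = 15
D (P1): max(0, 18, 7) = 18
Root (P2): min(11, 15, 18) = 11

11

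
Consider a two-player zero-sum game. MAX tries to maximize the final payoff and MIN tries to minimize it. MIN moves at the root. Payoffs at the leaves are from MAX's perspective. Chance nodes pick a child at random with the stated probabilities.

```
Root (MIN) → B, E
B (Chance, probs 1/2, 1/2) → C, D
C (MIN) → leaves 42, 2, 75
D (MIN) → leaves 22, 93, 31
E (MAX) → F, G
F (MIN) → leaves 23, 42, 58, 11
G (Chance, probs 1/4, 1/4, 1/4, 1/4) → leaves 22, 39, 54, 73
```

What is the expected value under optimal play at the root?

C (MIN): min(42, 2, 75) = 2
D (MIN): min(22, 93, 31) = 22
B (Chance): 1/2·2 + 1/2·22 = 12
F (MIN): min(23, 42, 58, 11) = 11
G (Chance): 1/4·22 + 1/4·39 + 1/4·54 + 1/4·73 = 47
E (MAX): max(11, 47) = 47
Root (MIN): min(12, 47) = 12

12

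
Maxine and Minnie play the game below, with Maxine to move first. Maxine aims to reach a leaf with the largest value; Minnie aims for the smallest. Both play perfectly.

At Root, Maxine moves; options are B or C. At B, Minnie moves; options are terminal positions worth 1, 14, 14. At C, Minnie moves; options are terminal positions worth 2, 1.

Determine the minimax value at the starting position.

1

B (Minnie): min(1, 14, 14) = 1
C (Minnie): min(2, 1) = 1
Root (Maxine): max(1, 1) = 1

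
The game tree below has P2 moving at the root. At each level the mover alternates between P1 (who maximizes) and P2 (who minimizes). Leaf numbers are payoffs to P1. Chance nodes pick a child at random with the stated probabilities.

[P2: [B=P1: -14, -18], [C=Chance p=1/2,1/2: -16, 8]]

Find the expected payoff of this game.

B (P1): max(-14, -18) = -14
C (Chance): 1/2·-16 + 1/2·8 = -4
Root (P2): min(-14, -4) = -14

-14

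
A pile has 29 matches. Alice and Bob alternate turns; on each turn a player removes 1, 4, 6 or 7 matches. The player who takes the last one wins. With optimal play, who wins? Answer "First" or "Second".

First

Mark each pile size as W (mover wins) or L (mover loses):
i:   0  1  2  3  4  5  6  7  8  9 10 11 12 13 14 15 16 17 18 19 20 21 22 23 24 25 26 27 28 29
     L  W  L  W  W  L  W  W  W  W  L  W  W  L  W  L  W  W  L  W  W  W  W  L  W  W  L  W  L  W
Position 29 is W, so the first player wins.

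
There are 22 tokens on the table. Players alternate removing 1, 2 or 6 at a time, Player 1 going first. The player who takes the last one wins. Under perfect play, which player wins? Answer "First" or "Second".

First

i:   0  1  2  3  4  5  6  7  8  9 10 11 12 13 14 15 16 17 18 19 20 21 22
     L  W  W  L  W  W  W  L  W  W  L  W  W  W  L  W  W  L  W  W  W  L  W
Position 22 is W, so the first player wins.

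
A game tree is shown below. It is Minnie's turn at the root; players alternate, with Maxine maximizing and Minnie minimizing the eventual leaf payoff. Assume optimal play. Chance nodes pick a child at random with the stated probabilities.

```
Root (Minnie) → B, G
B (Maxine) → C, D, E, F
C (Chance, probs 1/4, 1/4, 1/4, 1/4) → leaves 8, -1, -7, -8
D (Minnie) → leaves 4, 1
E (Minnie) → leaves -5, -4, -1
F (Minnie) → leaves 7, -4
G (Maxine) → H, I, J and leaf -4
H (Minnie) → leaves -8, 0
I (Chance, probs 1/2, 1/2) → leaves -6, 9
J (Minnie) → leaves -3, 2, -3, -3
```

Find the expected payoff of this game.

1

C (Chance): 1/4·8 + 1/4·-1 + 1/4·-7 + 1/4·-8 = -2
D (Minnie): min(4, 1) = 1
E (Minnie): min(-5, -4, -1) = -5
F (Minnie): min(7, -4) = -4
B (Maxine): max(-2, 1, -5, -4) = 1
H (Minnie): min(-8, 0) = -8
I (Chance): 1/2·-6 + 1/2·9 = 1.5
J (Minnie): min(-3, 2, -3, -3) = -3
G (Maxine): max(-8, 1.5, -3, -4) = 1.5
Root (Minnie): min(1, 1.5) = 1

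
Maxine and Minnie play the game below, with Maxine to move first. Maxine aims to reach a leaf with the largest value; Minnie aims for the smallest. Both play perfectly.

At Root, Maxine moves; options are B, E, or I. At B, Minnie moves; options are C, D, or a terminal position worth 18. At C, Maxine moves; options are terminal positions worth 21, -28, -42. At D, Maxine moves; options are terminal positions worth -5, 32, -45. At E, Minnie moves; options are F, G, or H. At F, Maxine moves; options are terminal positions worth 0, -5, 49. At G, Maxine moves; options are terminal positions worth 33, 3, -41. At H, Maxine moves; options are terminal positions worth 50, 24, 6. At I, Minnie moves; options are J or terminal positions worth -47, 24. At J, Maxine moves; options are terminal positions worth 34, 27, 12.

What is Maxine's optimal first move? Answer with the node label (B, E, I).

C (Maxine): max(21, -28, -42) = 21
D (Maxine): max(-5, 32, -45) = 32
B (Minnie): min(21, 32, 18) = 18
F (Maxine): max(0, -5, 49) = 49
G (Maxine): max(33, 3, -41) = 33
H (Maxine): max(50, 24, 6) = 50
E (Minnie): min(49, 33, 50) = 33
J (Maxine): max(34, 27, 12) = 34
I (Minnie): min(34, -47, 24) = -47
Root (Maxine): max(18, 33, -47) = 33
Maxine picks the child with the highest value: E (value 33).

E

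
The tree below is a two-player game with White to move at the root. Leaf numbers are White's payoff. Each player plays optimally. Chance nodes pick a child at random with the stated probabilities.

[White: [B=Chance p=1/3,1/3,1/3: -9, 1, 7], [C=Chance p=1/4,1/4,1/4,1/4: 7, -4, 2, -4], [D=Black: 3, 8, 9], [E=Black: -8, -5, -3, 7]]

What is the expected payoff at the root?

B (Chance): 1/3·-9 + 1/3·1 + 1/3·7 = -0.33
C (Chance): 1/4·7 + 1/4·-4 + 1/4·2 + 1/4·-4 = 0.25
D (Black): min(3, 8, 9) = 3
E (Black): min(-8, -5, -3, 7) = -8
Root (White): max(-0.33, 0.25, 3, -8) = 3

3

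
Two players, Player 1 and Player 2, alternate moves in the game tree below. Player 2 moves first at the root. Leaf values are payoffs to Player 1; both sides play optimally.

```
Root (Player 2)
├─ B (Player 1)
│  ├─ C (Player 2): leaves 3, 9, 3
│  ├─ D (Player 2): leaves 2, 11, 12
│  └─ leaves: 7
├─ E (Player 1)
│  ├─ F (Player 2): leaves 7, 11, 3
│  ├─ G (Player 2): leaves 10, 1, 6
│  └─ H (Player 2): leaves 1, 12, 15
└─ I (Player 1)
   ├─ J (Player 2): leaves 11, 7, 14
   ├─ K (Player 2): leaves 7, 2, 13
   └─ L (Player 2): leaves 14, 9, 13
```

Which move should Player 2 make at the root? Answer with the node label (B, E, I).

E

C (Player 2): min(3, 9, 3) = 3
D (Player 2): min(2, 11, 12) = 2
B (Player 1): max(3, 2, 7) = 7
F (Player 2): min(7, 11, 3) = 3
G (Player 2): min(10, 1, 6) = 1
H (Player 2): min(1, 12, 15) = 1
E (Player 1): max(3, 1, 1) = 3
J (Player 2): min(11, 7, 14) = 7
K (Player 2): min(7, 2, 13) = 2
L (Player 2): min(14, 9, 13) = 9
I (Player 1): max(7, 2, 9) = 9
Root (Player 2): min(7, 3, 9) = 3
Player 2 picks the child with the lowest value: E (value 3).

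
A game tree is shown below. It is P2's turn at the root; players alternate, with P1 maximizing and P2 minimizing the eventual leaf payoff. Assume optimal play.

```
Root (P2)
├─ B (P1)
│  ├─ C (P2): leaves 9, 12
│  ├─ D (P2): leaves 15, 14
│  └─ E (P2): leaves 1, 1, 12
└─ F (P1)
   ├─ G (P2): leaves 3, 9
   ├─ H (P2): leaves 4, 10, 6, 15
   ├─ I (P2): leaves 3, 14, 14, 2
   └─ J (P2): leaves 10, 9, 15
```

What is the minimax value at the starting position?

C (P2): min(9, 12) = 9
D (P2): min(15, 14) = 14
E (P2): min(1, 1, 12) = 1
B (P1): max(9, 14, 1) = 14
G (P2): min(3, 9) = 3
H (P2): min(4, 10, 6, 15) = 4
I (P2): min(3, 14, 14, 2) = 2
J (P2): min(10, 9, 15) = 9
F (P1): max(3, 4, 2, 9) = 9
Root (P2): min(14, 9) = 9

9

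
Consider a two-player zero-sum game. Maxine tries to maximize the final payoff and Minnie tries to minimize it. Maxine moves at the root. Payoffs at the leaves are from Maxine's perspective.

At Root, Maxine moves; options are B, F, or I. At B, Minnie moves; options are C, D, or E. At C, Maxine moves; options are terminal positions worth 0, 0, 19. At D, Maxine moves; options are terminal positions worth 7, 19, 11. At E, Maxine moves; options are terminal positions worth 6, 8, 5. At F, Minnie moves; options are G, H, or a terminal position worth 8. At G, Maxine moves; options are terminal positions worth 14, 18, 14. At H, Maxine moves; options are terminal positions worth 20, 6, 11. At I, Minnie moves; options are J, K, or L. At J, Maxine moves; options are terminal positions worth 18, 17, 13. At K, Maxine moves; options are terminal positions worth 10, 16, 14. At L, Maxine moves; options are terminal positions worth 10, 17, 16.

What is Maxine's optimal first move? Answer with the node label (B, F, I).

C (Maxine): max(0, 0, 19) = 19
D (Maxine): max(7, 19, 11) = 19
E (Maxine): max(6, 8, 5) = 8
B (Minnie): min(19, 19, 8) = 8
G (Maxine): max(14, 18, 14) = 18
H (Maxine): max(20, 6, 11) = 20
F (Minnie): min(18, 20, 8) = 8
J (Maxine): max(18, 17, 13) = 18
K (Maxine): max(10, 16, 14) = 16
L (Maxine): max(10, 17, 16) = 17
I (Minnie): min(18, 16, 17) = 16
Root (Maxine): max(8, 8, 16) = 16
Maxine picks the child with the highest value: I (value 16).

I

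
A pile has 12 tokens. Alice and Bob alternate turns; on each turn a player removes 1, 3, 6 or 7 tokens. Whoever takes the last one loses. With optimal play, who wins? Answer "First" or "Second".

First

W/L table (W = player to move can force a win):
i:   0  1  2  3  4  5  6  7  8  9 10 11 12
     W  L  W  L  W  L  W  W  W  W  W  W  W
Position 12 is W, so the first player wins.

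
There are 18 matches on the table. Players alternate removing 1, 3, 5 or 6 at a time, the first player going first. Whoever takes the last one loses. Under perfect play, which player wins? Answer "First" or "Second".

First

Compute winning (W) and losing (L) positions by backward induction:
i:   0  1  2  3  4  5  6  7  8  9 10 11 12 13 14 15 16 17 18
     W  L  W  L  W  L  W  W  W  W  W  W  L  W  L  W  L  W  W
Position 18 is W, so the first player wins.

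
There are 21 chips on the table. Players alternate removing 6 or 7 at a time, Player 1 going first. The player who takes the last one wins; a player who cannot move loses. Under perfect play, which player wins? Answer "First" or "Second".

First

W/L table (W = player to move can force a win):
i:   0  1  2  3  4  5  6  7  8  9 10 11 12 13 14 15 16 17 18 19 20 21
     L  L  L  L  L  L  W  W  W  W  W  W  W  L  L  L  L  L  L  W  W  W
Position 21 is W, so the first player wins.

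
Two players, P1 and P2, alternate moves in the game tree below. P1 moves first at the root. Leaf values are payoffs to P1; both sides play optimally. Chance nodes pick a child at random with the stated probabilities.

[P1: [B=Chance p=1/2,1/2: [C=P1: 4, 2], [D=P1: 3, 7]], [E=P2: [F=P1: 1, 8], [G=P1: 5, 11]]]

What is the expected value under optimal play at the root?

C (P1): max(4, 2) = 4
D (P1): max(3, 7) = 7
B (Chance): 1/2·4 + 1/2·7 = 5.5
F (P1): max(1, 8) = 8
G (P1): max(5, 11) = 11
E (P2): min(8, 11) = 8
Root (P1): max(5.5, 8) = 8

8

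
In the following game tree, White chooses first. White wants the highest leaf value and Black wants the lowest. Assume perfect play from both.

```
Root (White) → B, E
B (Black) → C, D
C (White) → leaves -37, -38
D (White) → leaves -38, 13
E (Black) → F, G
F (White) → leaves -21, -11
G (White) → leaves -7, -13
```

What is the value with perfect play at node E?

-11

F: max(-21, -11) = -11
G: max(-7, -13) = -7
E: min(-11, -7) = -11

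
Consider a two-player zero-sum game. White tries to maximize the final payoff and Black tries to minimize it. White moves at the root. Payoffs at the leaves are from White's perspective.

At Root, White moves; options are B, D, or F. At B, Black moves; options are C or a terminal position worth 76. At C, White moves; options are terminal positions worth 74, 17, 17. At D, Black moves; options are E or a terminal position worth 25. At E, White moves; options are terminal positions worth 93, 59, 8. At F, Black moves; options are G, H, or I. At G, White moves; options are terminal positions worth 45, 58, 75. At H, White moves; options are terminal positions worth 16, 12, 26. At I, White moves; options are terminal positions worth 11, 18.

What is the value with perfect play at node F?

18

G: max(45, 58, 75) = 75
H: max(16, 12, 26) = 26
I: max(11, 18) = 18
F: min(75, 26, 18) = 18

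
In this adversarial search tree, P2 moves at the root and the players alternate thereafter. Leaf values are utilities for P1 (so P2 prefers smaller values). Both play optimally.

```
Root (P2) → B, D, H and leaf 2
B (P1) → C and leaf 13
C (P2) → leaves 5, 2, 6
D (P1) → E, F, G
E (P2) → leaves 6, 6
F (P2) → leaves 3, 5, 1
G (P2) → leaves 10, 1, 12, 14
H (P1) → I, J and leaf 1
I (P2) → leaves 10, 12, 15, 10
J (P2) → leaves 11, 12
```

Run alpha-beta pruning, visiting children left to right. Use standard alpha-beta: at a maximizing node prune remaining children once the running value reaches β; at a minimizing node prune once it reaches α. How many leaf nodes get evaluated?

14

C [α=-∞,β=+∞]: v=2
B [α=-∞,β=+∞]: v=13
E [α=-∞,β=13]: v=6
F [α=6,β=13]: v=3 after child 1 ≤ α → α-cutoff, skip 2
G [α=6,β=13]: v=1 after child 2 ≤ α → α-cutoff, skip 2
D [α=-∞,β=13]: v=6
I [α=-∞,β=6]: v=10
H [α=-∞,β=6]: v=10 after child 1 ≥ β → β-cutoff, skip 2
Root [α=-∞,β=+∞]: v=2
Leaves evaluated: 14 of 21.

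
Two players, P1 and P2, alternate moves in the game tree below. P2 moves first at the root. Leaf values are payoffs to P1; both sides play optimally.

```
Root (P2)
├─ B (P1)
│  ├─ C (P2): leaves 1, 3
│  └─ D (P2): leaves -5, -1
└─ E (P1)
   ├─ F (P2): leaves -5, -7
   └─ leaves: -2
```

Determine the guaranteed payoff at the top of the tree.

-2

C (P2): min(1, 3) = 1
D (P2): min(-5, -1) = -5
B (P1): max(1, -5) = 1
F (P2): min(-5, -7) = -7
E (P1): max(-7, -2) = -2
Root (P2): min(1, -2) = -2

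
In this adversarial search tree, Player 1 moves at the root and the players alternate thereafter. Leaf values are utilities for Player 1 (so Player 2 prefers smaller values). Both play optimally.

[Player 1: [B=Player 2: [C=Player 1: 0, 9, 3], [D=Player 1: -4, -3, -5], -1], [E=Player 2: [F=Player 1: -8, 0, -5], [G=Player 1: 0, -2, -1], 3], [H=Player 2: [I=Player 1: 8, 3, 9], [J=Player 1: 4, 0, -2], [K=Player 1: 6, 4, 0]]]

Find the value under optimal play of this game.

4

C (Player 1): max(0, 9, 3) = 9
D (Player 1): max(-4, -3, -5) = -3
B (Player 2): min(9, -3, -1) = -3
F (Player 1): max(-8, 0, -5) = 0
G (Player 1): max(0, -2, -1) = 0
E (Player 2): min(0, 0, 3) = 0
I (Player 1): max(8, 3, 9) = 9
J (Player 1): max(4, 0, -2) = 4
K (Player 1): max(6, 4, 0) = 6
H (Player 2): min(9, 4, 6) = 4
Root (Player 1): max(-3, 0, 4) = 4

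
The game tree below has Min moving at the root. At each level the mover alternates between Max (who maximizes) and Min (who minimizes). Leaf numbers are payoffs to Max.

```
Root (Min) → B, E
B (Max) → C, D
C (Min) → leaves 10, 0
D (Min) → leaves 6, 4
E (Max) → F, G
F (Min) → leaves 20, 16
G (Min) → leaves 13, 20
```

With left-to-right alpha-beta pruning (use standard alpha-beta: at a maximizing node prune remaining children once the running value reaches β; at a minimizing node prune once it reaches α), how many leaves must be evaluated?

6

C [α=-∞,β=+∞]: v=0
D [α=0,β=+∞]: v=4
B [α=-∞,β=+∞]: v=4
F [α=-∞,β=4]: v=16
E [α=-∞,β=4]: v=16 after child 1 ≥ β → β-cutoff, skip 1
Root [α=-∞,β=+∞]: v=4
Leaves evaluated: 6 of 8.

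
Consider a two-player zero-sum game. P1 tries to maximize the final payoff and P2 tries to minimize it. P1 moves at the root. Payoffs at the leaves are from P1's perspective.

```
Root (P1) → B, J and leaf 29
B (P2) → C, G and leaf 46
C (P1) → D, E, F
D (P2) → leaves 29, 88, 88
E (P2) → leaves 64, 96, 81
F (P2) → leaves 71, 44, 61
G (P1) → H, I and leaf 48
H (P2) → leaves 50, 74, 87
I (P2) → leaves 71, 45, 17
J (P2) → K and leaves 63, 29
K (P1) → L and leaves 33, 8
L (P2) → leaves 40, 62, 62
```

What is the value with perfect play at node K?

40

L: min(40, 62, 62) = 40
K: max(40, 33, 8) = 40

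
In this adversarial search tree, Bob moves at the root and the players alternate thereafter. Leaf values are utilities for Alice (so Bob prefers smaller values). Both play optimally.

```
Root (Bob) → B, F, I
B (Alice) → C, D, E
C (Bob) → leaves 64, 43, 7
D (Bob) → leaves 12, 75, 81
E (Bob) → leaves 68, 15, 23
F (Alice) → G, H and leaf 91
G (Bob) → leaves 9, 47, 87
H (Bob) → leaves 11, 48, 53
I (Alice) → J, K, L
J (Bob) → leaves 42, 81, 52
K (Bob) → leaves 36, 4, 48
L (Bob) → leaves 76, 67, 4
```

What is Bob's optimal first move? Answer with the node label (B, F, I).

B

C (Bob): min(64, 43, 7) = 7
D (Bob): min(12, 75, 81) = 12
E (Bob): min(68, 15, 23) = 15
B (Alice): max(7, 12, 15) = 15
G (Bob): min(9, 47, 87) = 9
H (Bob): min(11, 48, 53) = 11
F (Alice): max(9, 11, 91) = 91
J (Bob): min(42, 81, 52) = 42
K (Bob): min(36, 4, 48) = 4
L (Bob): min(76, 67, 4) = 4
I (Alice): max(42, 4, 4) = 42
Root (Bob): min(15, 91, 42) = 15
Bob picks the child with the lowest value: B (value 15).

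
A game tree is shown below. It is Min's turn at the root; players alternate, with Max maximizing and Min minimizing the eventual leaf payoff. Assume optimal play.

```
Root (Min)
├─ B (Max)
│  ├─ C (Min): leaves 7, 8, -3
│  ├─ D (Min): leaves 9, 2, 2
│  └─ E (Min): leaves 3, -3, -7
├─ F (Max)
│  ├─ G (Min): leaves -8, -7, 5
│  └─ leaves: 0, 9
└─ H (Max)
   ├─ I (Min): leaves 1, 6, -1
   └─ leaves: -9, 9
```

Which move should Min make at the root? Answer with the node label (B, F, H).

C (Min): min(7, 8, -3) = -3
D (Min): min(9, 2, 2) = 2
E (Min): min(3, -3, -7) = -7
B (Max): max(-3, 2, -7) = 2
G (Min): min(-8, -7, 5) = -8
F (Max): max(-8, 0, 9) = 9
I (Min): min(1, 6, -1) = -1
H (Max): max(-1, -9, 9) = 9
Root (Min): min(2, 9, 9) = 2
Min picks the child with the lowest value: B (value 2).

B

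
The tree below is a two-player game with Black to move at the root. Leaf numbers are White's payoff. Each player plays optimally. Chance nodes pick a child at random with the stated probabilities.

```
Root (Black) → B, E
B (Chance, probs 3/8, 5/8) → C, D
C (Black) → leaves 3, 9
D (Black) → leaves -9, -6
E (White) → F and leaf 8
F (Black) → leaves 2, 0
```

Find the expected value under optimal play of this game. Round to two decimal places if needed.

C (Black): min(3, 9) = 3
D (Black): min(-9, -6) = -9
B (Chance): 3/8·3 + 5/8·-9 = -4.5
F (Black): min(2, 0) = 0
E (White): max(0, 8) = 8
Root (Black): min(-4.5, 8) = -4.5

-4.5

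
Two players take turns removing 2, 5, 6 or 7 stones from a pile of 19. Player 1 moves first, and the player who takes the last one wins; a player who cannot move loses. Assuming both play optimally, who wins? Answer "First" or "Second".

First

Positions where the player to move wins (W) vs loses (L):
i:   0  1  2  3  4  5  6  7  8  9 10 11 12 13 14 15 16 17 18 19
     L  L  W  W  L  W  W  W  W  W  W  W  L  L  W  W  L  W  W  W
Position 19 is W, so the first player wins.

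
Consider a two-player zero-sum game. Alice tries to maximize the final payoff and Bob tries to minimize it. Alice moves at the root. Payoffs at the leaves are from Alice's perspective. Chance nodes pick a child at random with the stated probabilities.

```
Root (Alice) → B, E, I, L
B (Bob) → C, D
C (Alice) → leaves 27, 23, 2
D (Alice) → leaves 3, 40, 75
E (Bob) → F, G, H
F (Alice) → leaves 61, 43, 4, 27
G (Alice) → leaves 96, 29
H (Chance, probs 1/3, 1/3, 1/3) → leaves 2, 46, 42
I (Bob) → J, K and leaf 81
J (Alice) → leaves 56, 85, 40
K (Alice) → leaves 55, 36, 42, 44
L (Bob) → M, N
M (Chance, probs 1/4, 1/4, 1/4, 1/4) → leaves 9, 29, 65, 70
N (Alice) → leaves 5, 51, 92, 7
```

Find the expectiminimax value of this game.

55

C (Alice): max(27, 23, 2) = 27
D (Alice): max(3, 40, 75) = 75
B (Bob): min(27, 75) = 27
F (Alice): max(61, 43, 4, 27) = 61
G (Alice): max(96, 29) = 96
H (Chance): 1/3·2 + 1/3·46 + 1/3·42 = 30
E (Bob): min(61, 96, 30) = 30
J (Alice): max(56, 85, 40) = 85
K (Alice): max(55, 36, 42, 44) = 55
I (Bob): min(85, 55, 81) = 55
M (Chance): 1/4·9 + 1/4·29 + 1/4·65 + 1/4·70 = 43.25
N (Alice): max(5, 51, 92, 7) = 92
L (Bob): min(43.25, 92) = 43.25
Root (Alice): max(27, 30, 55, 43.25) = 55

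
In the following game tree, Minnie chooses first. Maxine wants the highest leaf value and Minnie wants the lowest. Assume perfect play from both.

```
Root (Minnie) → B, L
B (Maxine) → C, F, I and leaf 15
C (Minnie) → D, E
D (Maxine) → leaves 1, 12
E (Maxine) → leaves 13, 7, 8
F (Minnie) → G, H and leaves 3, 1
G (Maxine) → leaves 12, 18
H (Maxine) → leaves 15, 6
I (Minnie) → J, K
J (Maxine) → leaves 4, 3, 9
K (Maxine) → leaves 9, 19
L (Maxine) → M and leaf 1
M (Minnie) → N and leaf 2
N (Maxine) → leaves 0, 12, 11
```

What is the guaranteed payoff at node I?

J: max(4, 3, 9) = 9
K: max(9, 19) = 19
I: min(9, 19) = 9

9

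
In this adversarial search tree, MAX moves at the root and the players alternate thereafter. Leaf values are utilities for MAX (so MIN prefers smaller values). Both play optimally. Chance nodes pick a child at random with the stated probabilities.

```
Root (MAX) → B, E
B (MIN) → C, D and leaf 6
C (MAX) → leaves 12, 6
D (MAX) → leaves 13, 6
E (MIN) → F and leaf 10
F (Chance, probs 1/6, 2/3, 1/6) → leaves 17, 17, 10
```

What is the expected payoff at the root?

C (MAX): max(12, 6) = 12
D (MAX): max(13, 6) = 13
B (MIN): min(12, 13, 6) = 6
F (Chance): 1/6·17 + 2/3·17 + 1/6·10 = 15.83
E (MIN): min(15.83, 10) = 10
Root (MAX): max(6, 10) = 10

10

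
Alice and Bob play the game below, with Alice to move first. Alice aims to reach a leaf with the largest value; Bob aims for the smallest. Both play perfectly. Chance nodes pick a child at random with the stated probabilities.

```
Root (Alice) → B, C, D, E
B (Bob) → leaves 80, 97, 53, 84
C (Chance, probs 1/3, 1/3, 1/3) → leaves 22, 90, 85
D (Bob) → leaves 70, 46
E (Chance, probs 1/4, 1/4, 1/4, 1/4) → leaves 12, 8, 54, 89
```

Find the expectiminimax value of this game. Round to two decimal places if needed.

65.67

B (Bob): min(80, 97, 53, 84) = 53
C (Chance): 1/3·22 + 1/3·90 + 1/3·85 = 65.67
D (Bob): min(70, 46) = 46
E (Chance): 1/4·12 + 1/4·8 + 1/4·54 + 1/4·89 = 40.75
Root (Alice): max(53, 65.67, 46, 40.75) = 65.67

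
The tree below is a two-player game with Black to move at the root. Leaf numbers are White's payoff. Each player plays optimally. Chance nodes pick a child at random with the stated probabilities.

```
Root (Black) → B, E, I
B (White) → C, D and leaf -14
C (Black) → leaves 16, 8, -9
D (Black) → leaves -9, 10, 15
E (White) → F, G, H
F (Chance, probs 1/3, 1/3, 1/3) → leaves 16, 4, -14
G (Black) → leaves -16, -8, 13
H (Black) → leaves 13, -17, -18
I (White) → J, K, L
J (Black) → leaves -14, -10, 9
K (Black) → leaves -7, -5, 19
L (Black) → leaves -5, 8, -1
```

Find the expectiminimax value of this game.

C (Black): min(16, 8, -9) = -9
D (Black): min(-9, 10, 15) = -9
B (White): max(-9, -9, -14) = -9
F (Chance): 1/3·16 + 1/3·4 + 1/3·-14 = 2
G (Black): min(-16, -8, 13) = -16
H (Black): min(13, -17, -18) = -18
E (White): max(2, -16, -18) = 2
J (Black): min(-14, -10, 9) = -14
K (Black): min(-7, -5, 19) = -7
L (Black): min(-5, 8, -1) = -5
I (White): max(-14, -7, -5) = -5
Root (Black): min(-9, 2, -5) = -9

-9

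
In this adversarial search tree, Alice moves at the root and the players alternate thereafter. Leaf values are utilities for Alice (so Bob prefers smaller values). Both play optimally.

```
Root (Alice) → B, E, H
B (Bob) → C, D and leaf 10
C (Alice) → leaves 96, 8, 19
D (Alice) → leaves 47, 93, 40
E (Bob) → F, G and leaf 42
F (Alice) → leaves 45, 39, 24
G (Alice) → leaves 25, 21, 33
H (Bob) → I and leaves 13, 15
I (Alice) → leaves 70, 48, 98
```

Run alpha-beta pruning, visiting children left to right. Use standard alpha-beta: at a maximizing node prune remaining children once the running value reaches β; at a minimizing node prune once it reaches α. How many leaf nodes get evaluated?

C [α=-∞,β=+∞]: v=96
D [α=-∞,β=96]: v=93
B [α=-∞,β=+∞]: v=10
F [α=10,β=+∞]: v=45
G [α=10,β=45]: v=33
E [α=10,β=+∞]: v=33
I [α=33,β=+∞]: v=98
H [α=33,β=+∞]: v=13 after child 2 ≤ α → α-cutoff, skip 1
Root [α=-∞,β=+∞]: v=33
Leaves evaluated: 18 of 19.

18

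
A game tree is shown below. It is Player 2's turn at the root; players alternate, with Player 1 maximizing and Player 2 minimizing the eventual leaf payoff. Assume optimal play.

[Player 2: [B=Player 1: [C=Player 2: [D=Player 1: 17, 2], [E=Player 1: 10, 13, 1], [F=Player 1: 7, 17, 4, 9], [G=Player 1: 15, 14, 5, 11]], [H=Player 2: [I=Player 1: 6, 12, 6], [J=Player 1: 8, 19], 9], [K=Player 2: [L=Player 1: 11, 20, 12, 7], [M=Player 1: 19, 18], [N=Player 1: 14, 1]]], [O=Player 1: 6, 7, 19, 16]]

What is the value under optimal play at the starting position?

D (Player 1): max(17, 2) = 17
E (Player 1): max(10, 13, 1) = 13
F (Player 1): max(7, 17, 4, 9) = 17
G (Player 1): max(15, 14, 5, 11) = 15
C (Player 2): min(17, 13, 17, 15) = 13
I (Player 1): max(6, 12, 6) = 12
J (Player 1): max(8, 19) = 19
H (Player 2): min(12, 19, 9) = 9
L (Player 1): max(11, 20, 12, 7) = 20
M (Player 1): max(19, 18) = 19
N (Player 1): max(14, 1) = 14
K (Player 2): min(20, 19, 14) = 14
B (Player 1): max(13, 9, 14) = 14
O (Player 1): max(6, 7, 19, 16) = 19
Root (Player 2): min(14, 19) = 14

14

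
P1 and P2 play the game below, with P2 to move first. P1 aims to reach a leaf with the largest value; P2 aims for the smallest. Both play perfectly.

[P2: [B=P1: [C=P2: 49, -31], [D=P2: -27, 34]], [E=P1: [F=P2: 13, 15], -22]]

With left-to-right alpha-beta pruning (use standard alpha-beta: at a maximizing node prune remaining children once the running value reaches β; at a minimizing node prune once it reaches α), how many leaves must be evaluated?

6

C [α=-∞,β=+∞]: v=-31
D [α=-31,β=+∞]: v=-27
B [α=-∞,β=+∞]: v=-27
F [α=-∞,β=-27]: v=13
E [α=-∞,β=-27]: v=13 after child 1 ≥ β → β-cutoff, skip 1
Root [α=-∞,β=+∞]: v=-27
Leaves evaluated: 6 of 7.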